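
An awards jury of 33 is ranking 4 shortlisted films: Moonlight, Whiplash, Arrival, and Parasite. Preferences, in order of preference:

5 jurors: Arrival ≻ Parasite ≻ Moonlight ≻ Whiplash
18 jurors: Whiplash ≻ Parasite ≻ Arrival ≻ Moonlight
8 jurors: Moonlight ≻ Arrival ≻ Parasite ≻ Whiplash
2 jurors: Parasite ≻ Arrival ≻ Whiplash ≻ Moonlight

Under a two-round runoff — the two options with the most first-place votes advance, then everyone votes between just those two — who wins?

Round 1 first-place votes: Moonlight 8, Whiplash 18, Arrival 5, Parasite 2.
Whiplash and Moonlight advance.
Runoff: Whiplash is preferred to Moonlight by 20 voters; Moonlight by 13.
Whiplash wins the runoff.

Whiplash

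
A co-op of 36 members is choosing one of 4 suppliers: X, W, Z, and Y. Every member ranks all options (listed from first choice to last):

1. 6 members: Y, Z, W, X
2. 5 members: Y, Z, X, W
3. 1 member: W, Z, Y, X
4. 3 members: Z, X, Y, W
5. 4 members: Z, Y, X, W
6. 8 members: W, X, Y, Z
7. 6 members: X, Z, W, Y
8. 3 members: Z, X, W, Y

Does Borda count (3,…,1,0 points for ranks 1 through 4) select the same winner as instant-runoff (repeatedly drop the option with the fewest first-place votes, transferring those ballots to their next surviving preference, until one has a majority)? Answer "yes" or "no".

Borda — scores: X 55, W 42, Z 66, Y 53. Winner: Z.
Instant-runoff — R1 X 6, W 9, Z 10, Y 11 (X out); R2 W 9, Z 16, Y 11 (W out); R3 Z 17, Y 19 (Y winner). Winner: Y.
The two methods disagree.

no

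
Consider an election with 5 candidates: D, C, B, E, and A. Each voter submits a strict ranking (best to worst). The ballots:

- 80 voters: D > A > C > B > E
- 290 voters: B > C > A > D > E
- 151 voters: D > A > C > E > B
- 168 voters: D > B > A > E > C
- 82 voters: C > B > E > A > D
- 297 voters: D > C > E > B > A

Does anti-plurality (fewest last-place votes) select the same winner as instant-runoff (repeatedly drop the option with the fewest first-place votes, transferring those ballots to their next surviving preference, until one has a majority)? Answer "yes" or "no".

yes

Anti-plurality — last-place votes: D 82, C 168, B 151, E 370, A 297. Winner: D.
Instant-runoff — R1 D 696, C 82, B 290, E 0, A 0 (D winner). Winner: D.
The two methods agree.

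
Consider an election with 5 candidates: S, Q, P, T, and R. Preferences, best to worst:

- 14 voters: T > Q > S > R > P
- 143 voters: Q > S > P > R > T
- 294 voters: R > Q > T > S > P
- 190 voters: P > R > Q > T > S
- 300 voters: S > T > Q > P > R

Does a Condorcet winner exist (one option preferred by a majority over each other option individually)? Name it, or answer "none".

none

Checking pairwise contests:
Q beats S 641–300.
R beats Q 484–457.
S beats P 751–190.
Q beats T 627–314.
P beats R 633–308.
Every option loses at least one head-to-head, so there is no Condorcet winner.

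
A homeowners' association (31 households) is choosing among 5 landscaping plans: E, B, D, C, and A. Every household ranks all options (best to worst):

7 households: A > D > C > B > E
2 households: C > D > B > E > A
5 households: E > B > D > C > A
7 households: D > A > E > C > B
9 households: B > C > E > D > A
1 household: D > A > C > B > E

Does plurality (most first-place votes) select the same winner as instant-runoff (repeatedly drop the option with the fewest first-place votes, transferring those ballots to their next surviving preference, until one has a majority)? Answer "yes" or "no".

no

Plurality — first-place votes: E 5, B 9, D 8, C 2, A 7. Winner: B.
Instant-runoff — R1 E 5, B 9, D 8, C 2, A 7 (C out); R2 E 5, B 9, D 10, A 7 (E out); R3 B 14, D 10, A 7 (A out); R4 B 14, D 17 (D winner). Winner: D.
The two methods disagree.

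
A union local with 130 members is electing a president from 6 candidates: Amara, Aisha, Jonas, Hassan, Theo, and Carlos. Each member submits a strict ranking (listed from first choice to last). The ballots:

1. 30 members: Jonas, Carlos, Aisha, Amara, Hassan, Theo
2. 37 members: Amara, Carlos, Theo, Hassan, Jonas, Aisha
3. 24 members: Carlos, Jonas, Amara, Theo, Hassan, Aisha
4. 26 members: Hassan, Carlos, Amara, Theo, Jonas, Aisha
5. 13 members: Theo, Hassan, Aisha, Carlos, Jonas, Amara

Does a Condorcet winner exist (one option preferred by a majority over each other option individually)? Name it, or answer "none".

Carlos vs Amara: 93–37 for Carlos.
Carlos vs Aisha: 117–13 for Carlos.
Carlos vs Jonas: 100–30 for Carlos.
Carlos vs Hassan: 91–39 for Carlos.
Carlos vs Theo: 117–13 for Carlos.
Carlos beats every other option head-to-head.

Carlos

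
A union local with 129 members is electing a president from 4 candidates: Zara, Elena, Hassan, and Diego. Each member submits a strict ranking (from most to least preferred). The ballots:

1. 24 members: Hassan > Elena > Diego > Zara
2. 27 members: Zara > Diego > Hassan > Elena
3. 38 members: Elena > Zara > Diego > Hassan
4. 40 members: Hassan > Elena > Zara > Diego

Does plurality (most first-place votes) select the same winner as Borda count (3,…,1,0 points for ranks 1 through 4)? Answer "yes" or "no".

Plurality — first-place votes: Zara 27, Elena 38, Hassan 64, Diego 0. Winner: Hassan.
Borda — scores: Zara 197, Elena 242, Hassan 219, Diego 116. Winner: Elena.
The two methods disagree.

no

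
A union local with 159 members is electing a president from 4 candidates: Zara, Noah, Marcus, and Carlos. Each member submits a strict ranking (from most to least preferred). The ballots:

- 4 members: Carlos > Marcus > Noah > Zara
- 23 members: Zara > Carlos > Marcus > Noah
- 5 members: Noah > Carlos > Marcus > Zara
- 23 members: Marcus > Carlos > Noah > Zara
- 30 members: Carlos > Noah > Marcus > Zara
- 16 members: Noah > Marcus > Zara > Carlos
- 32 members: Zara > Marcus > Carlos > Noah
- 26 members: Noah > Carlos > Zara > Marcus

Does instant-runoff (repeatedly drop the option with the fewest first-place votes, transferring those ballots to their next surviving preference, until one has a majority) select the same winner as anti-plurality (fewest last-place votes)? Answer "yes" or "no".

yes

Instant-runoff — R1 Zara 55, Noah 47, Marcus 23, Carlos 34 (Marcus out); R2 Zara 55, Noah 47, Carlos 57 (Noah out); R3 Zara 71, Carlos 88 (Carlos winner). Winner: Carlos.
Anti-plurality — last-place votes: Zara 62, Noah 55, Marcus 26, Carlos 16. Winner: Carlos.
The two methods agree.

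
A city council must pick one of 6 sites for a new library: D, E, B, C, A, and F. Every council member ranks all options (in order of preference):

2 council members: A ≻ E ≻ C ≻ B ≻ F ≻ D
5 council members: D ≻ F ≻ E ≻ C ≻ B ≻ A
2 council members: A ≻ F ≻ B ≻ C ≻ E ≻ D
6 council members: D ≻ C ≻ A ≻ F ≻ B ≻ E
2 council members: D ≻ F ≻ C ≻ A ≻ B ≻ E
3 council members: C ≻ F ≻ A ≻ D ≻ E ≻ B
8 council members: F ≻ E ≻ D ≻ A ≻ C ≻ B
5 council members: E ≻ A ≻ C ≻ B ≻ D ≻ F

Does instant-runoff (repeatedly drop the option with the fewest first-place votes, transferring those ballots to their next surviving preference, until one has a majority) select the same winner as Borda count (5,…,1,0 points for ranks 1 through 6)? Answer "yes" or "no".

Instant-runoff — R1 D 13, E 5, B 0, C 3, A 4, F 8 (B out); R2 D 13, E 5, C 3, A 4, F 8 (C out); R3 D 13, E 5, A 4, F 11 (A out); R4 D 13, E 7, F 13 (E out); R5 D 18, F 15 (D winner). Winner: D.
Borda — scores: D 100, E 85, B 33, C 88, A 87, F 102. Winner: F.
The two methods disagree.

no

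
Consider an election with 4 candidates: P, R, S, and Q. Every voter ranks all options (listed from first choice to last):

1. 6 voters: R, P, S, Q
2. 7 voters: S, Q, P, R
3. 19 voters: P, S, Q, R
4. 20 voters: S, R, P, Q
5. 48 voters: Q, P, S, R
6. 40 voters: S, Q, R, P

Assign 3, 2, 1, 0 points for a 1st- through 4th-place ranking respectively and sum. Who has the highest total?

P: 6·2 + 7·1 + 19·3 + 20·1 + 48·2 + 40·0 = 192
R: 6·3 + 7·0 + 19·0 + 20·2 + 48·0 + 40·1 = 98
S: 6·1 + 7·3 + 19·2 + 20·3 + 48·1 + 40·3 = 293
Q: 6·0 + 7·2 + 19·1 + 20·0 + 48·3 + 40·2 = 257
S has the highest Borda score (293).

S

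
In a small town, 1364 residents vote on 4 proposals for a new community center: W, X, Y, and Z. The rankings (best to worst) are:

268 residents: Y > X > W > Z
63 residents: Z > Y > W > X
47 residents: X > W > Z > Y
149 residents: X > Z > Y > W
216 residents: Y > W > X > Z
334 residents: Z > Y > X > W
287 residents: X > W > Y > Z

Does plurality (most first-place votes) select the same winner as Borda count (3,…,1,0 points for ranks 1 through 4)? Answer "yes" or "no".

Plurality — first-place votes: W 0, X 483, Y 484, Z 397. Winner: Y.
Borda — scores: W 1431, X 2535, Y 2682, Z 1536. Winner: Y.
The two methods agree.

yes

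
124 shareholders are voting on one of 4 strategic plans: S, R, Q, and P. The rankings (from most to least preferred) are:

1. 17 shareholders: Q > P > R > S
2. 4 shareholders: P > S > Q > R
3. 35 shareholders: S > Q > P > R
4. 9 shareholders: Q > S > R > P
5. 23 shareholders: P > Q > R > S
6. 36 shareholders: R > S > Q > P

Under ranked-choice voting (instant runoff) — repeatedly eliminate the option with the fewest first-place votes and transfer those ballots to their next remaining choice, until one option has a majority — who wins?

S

Round 1: S 35, R 36, Q 26, P 27. Eliminate Q.
Round 2: S 44, R 36, P 44. Eliminate R.
Round 3: S 80, P 44. S has a majority.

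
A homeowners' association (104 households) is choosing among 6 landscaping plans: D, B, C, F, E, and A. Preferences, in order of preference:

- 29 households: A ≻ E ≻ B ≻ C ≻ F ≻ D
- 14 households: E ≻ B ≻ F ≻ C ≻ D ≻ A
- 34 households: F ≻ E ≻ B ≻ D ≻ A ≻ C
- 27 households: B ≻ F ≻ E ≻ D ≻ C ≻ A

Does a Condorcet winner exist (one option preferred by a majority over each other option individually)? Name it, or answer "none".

Checking pairwise contests:
B beats D 104–0.
E beats B 77–27.
D beats C 61–43.
B beats F 70–34.
F beats E 61–43.
D beats A 75–29.
Every option loses at least one head-to-head, so there is no Condorcet winner.

none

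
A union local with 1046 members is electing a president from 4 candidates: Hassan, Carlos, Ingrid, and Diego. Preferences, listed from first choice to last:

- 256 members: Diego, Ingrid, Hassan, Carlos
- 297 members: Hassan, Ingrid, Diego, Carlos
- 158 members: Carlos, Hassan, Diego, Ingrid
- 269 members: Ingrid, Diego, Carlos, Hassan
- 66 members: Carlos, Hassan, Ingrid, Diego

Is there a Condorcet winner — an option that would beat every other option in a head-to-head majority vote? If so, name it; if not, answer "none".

Ingrid vs Hassan: 525–521 for Ingrid.
Ingrid vs Carlos: 822–224 for Ingrid.
Ingrid vs Diego: 632–414 for Ingrid.
Ingrid beats every other option head-to-head.

Ingrid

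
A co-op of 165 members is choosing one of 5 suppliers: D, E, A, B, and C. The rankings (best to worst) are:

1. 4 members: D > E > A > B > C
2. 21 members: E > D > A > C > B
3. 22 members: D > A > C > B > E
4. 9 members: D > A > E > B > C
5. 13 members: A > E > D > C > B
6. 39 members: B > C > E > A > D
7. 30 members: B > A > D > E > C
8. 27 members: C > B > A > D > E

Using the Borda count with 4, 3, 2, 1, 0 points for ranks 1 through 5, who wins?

D: 4·4 + 21·3 + 22·4 + 9·4 + 13·2 + 39·0 + 30·2 + 27·1 = 316
E: 4·3 + 21·4 + 22·0 + 9·2 + 13·3 + 39·2 + 30·1 + 27·0 = 261
A: 4·2 + 21·2 + 22·3 + 9·3 + 13·4 + 39·1 + 30·3 + 27·2 = 378
B: 4·1 + 21·0 + 22·1 + 9·1 + 13·0 + 39·4 + 30·4 + 27·3 = 392
C: 4·0 + 21·1 + 22·2 + 9·0 + 13·1 + 39·3 + 30·0 + 27·4 = 303
B has the highest Borda score (392).

B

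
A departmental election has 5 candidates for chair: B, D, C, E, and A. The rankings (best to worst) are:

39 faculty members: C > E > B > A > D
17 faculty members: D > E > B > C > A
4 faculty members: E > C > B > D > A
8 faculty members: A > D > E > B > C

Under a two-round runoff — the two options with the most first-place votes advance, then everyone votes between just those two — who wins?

C

Round 1 first-place votes: B 0, D 17, C 39, E 4, A 8.
C and D advance.
Runoff: C is preferred to D by 43 voters; D by 25.
C wins the runoff.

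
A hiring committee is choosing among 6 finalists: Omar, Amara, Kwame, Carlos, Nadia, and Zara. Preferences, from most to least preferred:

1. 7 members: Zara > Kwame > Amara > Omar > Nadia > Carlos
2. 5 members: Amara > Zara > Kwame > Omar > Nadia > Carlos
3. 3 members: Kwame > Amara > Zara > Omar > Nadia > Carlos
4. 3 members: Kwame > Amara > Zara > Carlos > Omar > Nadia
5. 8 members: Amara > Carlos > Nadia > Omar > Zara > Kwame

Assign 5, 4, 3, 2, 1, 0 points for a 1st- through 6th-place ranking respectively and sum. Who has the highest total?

Amara

Omar: 7·2 + 5·2 + 3·2 + 3·1 + 8·2 = 49
Amara: 7·3 + 5·5 + 3·4 + 3·4 + 8·5 = 110
Kwame: 7·4 + 5·3 + 3·5 + 3·5 + 8·0 = 73
Carlos: 7·0 + 5·0 + 3·0 + 3·2 + 8·4 = 38
Nadia: 7·1 + 5·1 + 3·1 + 3·0 + 8·3 = 39
Zara: 7·5 + 5·4 + 3·3 + 3·3 + 8·1 = 81
Amara has the highest Borda score (110).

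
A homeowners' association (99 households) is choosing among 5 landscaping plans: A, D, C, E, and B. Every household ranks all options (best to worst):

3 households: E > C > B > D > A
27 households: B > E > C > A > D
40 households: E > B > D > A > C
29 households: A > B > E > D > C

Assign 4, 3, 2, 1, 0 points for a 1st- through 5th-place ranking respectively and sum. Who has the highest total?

B

A: 3·0 + 27·1 + 40·1 + 29·4 = 183
D: 3·1 + 27·0 + 40·2 + 29·1 = 112
C: 3·3 + 27·2 + 40·0 + 29·0 = 63
E: 3·4 + 27·3 + 40·4 + 29·2 = 311
B: 3·2 + 27·4 + 40·3 + 29·3 = 321
B has the highest Borda score (321).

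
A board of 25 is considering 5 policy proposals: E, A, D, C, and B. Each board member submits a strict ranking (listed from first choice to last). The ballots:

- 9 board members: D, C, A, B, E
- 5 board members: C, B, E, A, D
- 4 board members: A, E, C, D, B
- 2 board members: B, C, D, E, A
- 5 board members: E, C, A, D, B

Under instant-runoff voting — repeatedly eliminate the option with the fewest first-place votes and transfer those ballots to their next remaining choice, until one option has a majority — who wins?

Round 1: E 5, A 4, D 9, C 5, B 2. Eliminate B.
Round 2: E 5, A 4, D 9, C 7. Eliminate A.
Round 3: E 9, D 9, C 7. Eliminate C.
Round 4: E 14, D 11. E has a majority.

E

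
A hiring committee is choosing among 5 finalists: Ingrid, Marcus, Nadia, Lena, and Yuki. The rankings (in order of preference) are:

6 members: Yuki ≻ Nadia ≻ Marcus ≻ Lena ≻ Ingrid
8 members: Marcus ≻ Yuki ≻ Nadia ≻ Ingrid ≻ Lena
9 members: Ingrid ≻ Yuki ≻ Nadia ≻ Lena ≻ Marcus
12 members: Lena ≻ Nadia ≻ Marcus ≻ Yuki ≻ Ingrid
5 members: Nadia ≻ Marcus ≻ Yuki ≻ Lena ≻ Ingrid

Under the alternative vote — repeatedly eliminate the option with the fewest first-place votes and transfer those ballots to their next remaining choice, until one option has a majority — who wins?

Round 1: Ingrid 9, Marcus 8, Nadia 5, Lena 12, Yuki 6. Eliminate Nadia.
Round 2: Ingrid 9, Marcus 13, Lena 12, Yuki 6. Eliminate Yuki.
Round 3: Ingrid 9, Marcus 19, Lena 12. Eliminate Ingrid.
Round 4: Marcus 19, Lena 21. Lena has a majority.

Lena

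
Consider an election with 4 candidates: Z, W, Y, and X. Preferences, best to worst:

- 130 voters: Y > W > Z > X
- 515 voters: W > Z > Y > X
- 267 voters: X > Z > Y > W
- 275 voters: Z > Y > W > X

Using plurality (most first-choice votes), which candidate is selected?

W

First-place votes: Z 275, W 515, Y 130, X 267.
W has the most first-place votes.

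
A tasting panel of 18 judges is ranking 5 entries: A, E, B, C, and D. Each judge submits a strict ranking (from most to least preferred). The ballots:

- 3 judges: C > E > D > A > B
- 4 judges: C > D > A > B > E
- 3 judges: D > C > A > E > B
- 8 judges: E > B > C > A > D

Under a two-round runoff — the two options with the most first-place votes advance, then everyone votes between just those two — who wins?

C

Round 1 first-place votes: A 0, E 8, B 0, C 7, D 3.
E and C advance.
Runoff: E is preferred to C by 8 voters; C by 10.
C wins the runoff.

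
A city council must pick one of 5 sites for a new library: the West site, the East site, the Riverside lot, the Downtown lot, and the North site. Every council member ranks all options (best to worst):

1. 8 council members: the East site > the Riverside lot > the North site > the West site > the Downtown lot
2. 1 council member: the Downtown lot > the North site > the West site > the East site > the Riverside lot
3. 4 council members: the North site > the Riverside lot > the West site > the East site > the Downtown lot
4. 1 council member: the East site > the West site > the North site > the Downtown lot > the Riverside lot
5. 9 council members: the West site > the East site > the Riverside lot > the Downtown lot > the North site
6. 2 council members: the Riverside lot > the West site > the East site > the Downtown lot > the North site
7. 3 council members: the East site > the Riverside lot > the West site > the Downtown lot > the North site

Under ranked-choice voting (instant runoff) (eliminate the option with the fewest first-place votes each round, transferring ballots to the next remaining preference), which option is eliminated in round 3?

Round 1: the West site 9, the East site 12, the Riverside lot 2, the Downtown lot 1, the North site 4. Eliminate the Downtown lot.
Round 2: the West site 9, the East site 12, the Riverside lot 2, the North site 5. Eliminate the Riverside lot.
Round 3: the West site 11, the East site 12, the North site 5. Eliminate the North site.

the North site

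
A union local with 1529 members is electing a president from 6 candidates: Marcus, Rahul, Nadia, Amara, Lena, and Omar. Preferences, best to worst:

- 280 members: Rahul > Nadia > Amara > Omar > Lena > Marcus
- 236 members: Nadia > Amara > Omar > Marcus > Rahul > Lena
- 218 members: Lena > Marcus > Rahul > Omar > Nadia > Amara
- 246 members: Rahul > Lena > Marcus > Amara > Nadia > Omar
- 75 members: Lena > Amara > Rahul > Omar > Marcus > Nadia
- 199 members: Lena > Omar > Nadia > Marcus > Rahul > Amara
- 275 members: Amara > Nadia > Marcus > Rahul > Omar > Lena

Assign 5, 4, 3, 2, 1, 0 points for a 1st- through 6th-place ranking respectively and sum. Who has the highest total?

Rahul

Marcus: 280·0 + 236·2 + 218·4 + 246·3 + 75·1 + 199·2 + 275·3 = 3380
Rahul: 280·5 + 236·1 + 218·3 + 246·5 + 75·3 + 199·1 + 275·2 = 4494
Nadia: 280·4 + 236·5 + 218·1 + 246·1 + 75·0 + 199·3 + 275·4 = 4461
Amara: 280·3 + 236·4 + 218·0 + 246·2 + 75·4 + 199·0 + 275·5 = 3951
Lena: 280·1 + 236·0 + 218·5 + 246·4 + 75·5 + 199·5 + 275·0 = 3724
Omar: 280·2 + 236·3 + 218·2 + 246·0 + 75·2 + 199·4 + 275·1 = 2925
Rahul has the highest Borda score (4494).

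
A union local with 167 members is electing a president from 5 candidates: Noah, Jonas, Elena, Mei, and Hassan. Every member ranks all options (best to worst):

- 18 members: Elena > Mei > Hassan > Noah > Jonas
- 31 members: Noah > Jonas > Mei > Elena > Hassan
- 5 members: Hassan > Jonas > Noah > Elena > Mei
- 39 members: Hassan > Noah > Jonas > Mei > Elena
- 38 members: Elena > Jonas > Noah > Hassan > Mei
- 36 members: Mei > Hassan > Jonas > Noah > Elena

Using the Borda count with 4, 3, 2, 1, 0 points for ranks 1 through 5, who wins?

Noah

Noah: 18·1 + 31·4 + 5·2 + 39·3 + 38·2 + 36·1 = 381
Jonas: 18·0 + 31·3 + 5·3 + 39·2 + 38·3 + 36·2 = 372
Elena: 18·4 + 31·1 + 5·1 + 39·0 + 38·4 + 36·0 = 260
Mei: 18·3 + 31·2 + 5·0 + 39·1 + 38·0 + 36·4 = 299
Hassan: 18·2 + 31·0 + 5·4 + 39·4 + 38·1 + 36·3 = 358
Noah has the highest Borda score (381).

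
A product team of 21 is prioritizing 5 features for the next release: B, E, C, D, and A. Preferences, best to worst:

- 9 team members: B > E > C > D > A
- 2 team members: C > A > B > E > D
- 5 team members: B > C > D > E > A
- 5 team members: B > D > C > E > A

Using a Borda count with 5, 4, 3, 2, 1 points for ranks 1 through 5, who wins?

B: 9·5 + 2·3 + 5·5 + 5·5 = 101
E: 9·4 + 2·2 + 5·2 + 5·2 = 60
C: 9·3 + 2·5 + 5·4 + 5·3 = 72
D: 9·2 + 2·1 + 5·3 + 5·4 = 55
A: 9·1 + 2·4 + 5·1 + 5·1 = 27
B has the highest Borda score (101).

B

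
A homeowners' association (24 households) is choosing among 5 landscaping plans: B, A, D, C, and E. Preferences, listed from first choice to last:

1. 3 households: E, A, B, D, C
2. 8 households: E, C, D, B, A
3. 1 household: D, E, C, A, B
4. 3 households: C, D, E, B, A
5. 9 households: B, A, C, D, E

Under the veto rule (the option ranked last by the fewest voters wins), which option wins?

Last-place votes: B 1, A 11, D 0, C 3, E 9.
D is ranked last by the fewest voters, so D wins.

D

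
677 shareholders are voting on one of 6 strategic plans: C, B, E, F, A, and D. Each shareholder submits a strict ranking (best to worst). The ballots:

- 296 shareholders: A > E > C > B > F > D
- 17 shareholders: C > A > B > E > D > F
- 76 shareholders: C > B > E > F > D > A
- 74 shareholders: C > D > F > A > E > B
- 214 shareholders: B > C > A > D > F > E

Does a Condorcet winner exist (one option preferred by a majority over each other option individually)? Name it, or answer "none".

C

C vs B: 463–214 for C.
C vs E: 381–296 for C.
C vs F: 677–0 for C.
C vs A: 381–296 for C.
C vs D: 677–0 for C.
C beats every other option head-to-head.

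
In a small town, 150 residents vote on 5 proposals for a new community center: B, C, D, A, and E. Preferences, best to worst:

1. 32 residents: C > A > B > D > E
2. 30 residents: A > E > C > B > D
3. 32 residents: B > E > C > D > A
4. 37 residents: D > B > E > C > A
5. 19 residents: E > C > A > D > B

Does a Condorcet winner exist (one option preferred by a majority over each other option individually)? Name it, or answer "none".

none

Checking pairwise contests:
C beats B 81–69.
E beats C 118–32.
B beats D 94–56.
C beats A 120–30.
B beats E 101–49.
Every option loses at least one head-to-head, so there is no Condorcet winner.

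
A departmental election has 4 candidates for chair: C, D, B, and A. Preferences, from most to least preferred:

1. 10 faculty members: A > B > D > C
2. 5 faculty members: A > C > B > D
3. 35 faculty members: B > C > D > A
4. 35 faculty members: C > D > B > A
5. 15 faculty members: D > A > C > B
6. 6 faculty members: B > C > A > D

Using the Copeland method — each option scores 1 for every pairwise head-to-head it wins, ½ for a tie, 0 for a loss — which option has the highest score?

C

C: beats D, B, and A → score 3.
D: beats A; loses to C and B → score 1.
B: beats D and A; loses to C → score 2.
A: loses to C, D, and B → score 0.
C has the best pairwise record.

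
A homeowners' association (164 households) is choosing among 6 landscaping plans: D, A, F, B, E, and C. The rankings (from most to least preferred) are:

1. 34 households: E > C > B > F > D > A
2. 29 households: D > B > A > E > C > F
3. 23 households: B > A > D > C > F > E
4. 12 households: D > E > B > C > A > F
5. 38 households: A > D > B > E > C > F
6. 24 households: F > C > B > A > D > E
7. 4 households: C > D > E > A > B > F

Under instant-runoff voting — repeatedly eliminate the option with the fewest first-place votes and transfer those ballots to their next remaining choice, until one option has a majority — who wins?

Round 1: D 41, A 38, F 24, B 23, E 34, C 4. Eliminate C.
Round 2: D 45, A 38, F 24, B 23, E 34. Eliminate B.
Round 3: D 45, A 61, F 24, E 34. Eliminate F.
Round 4: D 45, A 85, E 34. A has a majority.

A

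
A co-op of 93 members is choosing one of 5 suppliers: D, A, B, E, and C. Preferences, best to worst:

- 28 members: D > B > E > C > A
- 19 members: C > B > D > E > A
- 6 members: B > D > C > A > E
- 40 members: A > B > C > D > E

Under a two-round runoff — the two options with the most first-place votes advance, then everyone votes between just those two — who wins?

D

Round 1 first-place votes: D 28, A 40, B 6, E 0, C 19.
A and D advance.
Runoff: A is preferred to D by 40 voters; D by 53.
D wins the runoff.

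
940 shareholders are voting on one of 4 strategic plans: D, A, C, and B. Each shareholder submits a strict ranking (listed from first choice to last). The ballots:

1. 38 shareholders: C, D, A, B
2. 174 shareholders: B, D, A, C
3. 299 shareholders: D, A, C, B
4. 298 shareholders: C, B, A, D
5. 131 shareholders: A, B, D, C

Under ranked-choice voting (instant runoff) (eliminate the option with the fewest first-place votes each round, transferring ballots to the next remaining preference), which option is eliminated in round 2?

Round 1: D 299, A 131, C 336, B 174. Eliminate A.
Round 2: D 299, C 336, B 305. Eliminate D.

D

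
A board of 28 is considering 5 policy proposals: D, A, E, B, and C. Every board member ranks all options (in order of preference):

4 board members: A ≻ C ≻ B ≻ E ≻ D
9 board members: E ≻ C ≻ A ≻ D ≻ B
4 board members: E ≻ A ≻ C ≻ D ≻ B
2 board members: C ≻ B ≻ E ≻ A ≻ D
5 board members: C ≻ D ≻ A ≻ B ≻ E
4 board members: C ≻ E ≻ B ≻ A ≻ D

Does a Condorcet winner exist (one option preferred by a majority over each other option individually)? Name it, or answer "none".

C vs D: 28–0 for C.
C vs A: 20–8 for C.
C vs E: 15–13 for C.
C vs B: 28–0 for C.
C beats every other option head-to-head.

C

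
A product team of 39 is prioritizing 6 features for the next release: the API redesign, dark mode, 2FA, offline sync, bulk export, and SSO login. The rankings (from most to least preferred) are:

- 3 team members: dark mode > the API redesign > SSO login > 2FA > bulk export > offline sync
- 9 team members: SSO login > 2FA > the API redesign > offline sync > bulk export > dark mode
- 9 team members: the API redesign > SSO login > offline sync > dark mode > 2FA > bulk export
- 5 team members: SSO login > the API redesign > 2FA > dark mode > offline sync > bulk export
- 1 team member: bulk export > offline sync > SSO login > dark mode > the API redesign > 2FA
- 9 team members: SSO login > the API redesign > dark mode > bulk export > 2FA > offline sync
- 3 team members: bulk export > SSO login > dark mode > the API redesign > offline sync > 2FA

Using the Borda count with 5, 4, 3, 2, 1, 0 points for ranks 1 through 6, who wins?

the API redesign: 3·4 + 9·3 + 9·5 + 5·4 + 1·1 + 9·4 + 3·2 = 147
dark mode: 3·5 + 9·0 + 9·2 + 5·2 + 1·2 + 9·3 + 3·3 = 81
2FA: 3·2 + 9·4 + 9·1 + 5·3 + 1·0 + 9·1 + 3·0 = 75
offline sync: 3·0 + 9·2 + 9·3 + 5·1 + 1·4 + 9·0 + 3·1 = 57
bulk export: 3·1 + 9·1 + 9·0 + 5·0 + 1·5 + 9·2 + 3·5 = 50
SSO login: 3·3 + 9·5 + 9·4 + 5·5 + 1·3 + 9·5 + 3·4 = 175
SSO login has the highest Borda score (175).

SSO login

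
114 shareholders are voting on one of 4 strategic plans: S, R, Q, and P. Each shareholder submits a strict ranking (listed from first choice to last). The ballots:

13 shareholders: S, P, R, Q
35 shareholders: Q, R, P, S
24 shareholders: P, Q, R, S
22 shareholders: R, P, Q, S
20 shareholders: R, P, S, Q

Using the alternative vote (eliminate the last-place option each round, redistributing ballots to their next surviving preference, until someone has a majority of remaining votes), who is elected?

R

Round 1: S 13, R 42, Q 35, P 24. Eliminate S.
Round 2: R 42, Q 35, P 37. Eliminate Q.
Round 3: R 77, P 37. R has a majority.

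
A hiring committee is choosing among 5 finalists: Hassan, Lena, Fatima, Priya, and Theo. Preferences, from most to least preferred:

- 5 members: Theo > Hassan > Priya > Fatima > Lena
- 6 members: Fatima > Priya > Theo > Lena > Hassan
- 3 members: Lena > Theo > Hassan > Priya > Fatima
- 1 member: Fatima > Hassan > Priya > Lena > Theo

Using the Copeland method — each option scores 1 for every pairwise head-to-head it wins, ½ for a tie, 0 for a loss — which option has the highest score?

Hassan: beats Fatima and Priya; loses to Lena and Theo → score 2.
Lena: beats Hassan; loses to Fatima, Priya, and Theo → score 1.
Fatima: beats Lena; loses to Hassan, Priya, and Theo → score 1.
Priya: beats Lena and Fatima; loses to Hassan and Theo → score 2.
Theo: beats Hassan, Lena, Fatima, and Priya → score 4.
Theo has the best pairwise record.

Theo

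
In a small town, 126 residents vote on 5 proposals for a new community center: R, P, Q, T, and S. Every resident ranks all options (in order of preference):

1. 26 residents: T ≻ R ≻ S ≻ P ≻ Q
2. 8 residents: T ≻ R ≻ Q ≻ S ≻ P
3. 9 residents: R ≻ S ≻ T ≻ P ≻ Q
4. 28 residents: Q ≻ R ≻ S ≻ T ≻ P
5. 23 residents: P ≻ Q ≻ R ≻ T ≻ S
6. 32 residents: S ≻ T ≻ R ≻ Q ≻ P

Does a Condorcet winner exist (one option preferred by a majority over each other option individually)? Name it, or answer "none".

Checking pairwise contests:
T beats R 66–60.
R beats P 103–23.
R beats Q 75–51.
S beats T 69–57.
R beats S 94–32.
Every option loses at least one head-to-head, so there is no Condorcet winner.

none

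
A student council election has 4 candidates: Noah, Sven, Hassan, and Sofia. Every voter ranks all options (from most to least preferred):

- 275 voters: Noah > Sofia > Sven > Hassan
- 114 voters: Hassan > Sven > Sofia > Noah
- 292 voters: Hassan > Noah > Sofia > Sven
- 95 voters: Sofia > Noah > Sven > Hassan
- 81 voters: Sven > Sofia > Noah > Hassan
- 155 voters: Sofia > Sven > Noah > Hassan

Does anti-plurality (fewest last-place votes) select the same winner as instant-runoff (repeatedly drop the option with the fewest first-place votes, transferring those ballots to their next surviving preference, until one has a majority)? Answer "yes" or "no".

yes

Anti-plurality — last-place votes: Noah 114, Sven 292, Hassan 606, Sofia 0. Winner: Sofia.
Instant-runoff — R1 Noah 275, Sven 81, Hassan 406, Sofia 250 (Sven out); R2 Noah 275, Hassan 406, Sofia 331 (Noah out); R3 Hassan 406, Sofia 606 (Sofia winner). Winner: Sofia.
The two methods agree.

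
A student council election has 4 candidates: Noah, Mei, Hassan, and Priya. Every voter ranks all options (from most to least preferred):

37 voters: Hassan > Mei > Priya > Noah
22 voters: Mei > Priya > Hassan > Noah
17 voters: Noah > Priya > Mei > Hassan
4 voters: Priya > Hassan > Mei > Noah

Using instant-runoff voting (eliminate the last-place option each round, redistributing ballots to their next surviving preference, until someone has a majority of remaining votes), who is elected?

Round 1: Noah 17, Mei 22, Hassan 37, Priya 4. Eliminate Priya.
Round 2: Noah 17, Mei 22, Hassan 41. Hassan has a majority.

Hassan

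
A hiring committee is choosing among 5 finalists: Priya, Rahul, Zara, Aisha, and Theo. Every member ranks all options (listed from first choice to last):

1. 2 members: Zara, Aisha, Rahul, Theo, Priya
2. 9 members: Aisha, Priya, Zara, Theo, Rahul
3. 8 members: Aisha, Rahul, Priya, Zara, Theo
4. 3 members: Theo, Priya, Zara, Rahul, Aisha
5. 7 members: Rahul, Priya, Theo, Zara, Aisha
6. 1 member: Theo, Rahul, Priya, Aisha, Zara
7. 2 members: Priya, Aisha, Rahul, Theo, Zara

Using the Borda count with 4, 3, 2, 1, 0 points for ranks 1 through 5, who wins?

Priya

Priya: 2·0 + 9·3 + 8·2 + 3·3 + 7·3 + 1·2 + 2·4 = 83
Rahul: 2·2 + 9·0 + 8·3 + 3·1 + 7·4 + 1·3 + 2·2 = 66
Zara: 2·4 + 9·2 + 8·1 + 3·2 + 7·1 + 1·0 + 2·0 = 47
Aisha: 2·3 + 9·4 + 8·4 + 3·0 + 7·0 + 1·1 + 2·3 = 81
Theo: 2·1 + 9·1 + 8·0 + 3·4 + 7·2 + 1·4 + 2·1 = 43
Priya has the highest Borda score (83).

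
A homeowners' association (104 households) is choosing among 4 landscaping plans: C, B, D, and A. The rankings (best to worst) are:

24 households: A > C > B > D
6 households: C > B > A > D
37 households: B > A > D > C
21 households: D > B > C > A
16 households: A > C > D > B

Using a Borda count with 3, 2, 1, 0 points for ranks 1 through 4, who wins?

A

C: 24·2 + 6·3 + 37·0 + 21·1 + 16·2 = 119
B: 24·1 + 6·2 + 37·3 + 21·2 + 16·0 = 189
D: 24·0 + 6·0 + 37·1 + 21·3 + 16·1 = 116
A: 24·3 + 6·1 + 37·2 + 21·0 + 16·3 = 200
A has the highest Borda score (200).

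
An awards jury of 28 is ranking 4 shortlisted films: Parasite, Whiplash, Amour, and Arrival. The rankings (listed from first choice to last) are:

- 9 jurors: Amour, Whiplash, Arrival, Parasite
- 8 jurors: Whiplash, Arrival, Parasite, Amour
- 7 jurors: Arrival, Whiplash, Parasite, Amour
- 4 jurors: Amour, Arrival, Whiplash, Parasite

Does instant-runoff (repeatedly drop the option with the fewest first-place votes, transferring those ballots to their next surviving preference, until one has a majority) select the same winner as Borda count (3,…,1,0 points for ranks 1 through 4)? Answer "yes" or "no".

yes

Instant-runoff — R1 Parasite 0, Whiplash 8, Amour 13, Arrival 7 (Parasite out); R2 Whiplash 8, Amour 13, Arrival 7 (Arrival out); R3 Whiplash 15, Amour 13 (Whiplash winner). Winner: Whiplash.
Borda — scores: Parasite 15, Whiplash 60, Amour 39, Arrival 54. Winner: Whiplash.
The two methods agree.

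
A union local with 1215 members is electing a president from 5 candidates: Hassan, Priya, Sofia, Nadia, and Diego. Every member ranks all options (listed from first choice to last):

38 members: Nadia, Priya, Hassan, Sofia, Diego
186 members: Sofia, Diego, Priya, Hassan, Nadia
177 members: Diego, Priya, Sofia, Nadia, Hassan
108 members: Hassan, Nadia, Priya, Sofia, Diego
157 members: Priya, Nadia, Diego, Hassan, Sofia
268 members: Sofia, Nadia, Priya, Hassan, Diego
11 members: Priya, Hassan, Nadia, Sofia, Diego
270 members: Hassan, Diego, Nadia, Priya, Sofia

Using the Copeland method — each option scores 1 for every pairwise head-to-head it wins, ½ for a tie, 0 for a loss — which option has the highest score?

Hassan: beats Diego; loses to Priya, Sofia, and Nadia → score 1.
Priya: beats Hassan and Sofia; loses to Nadia and Diego → score 2.
Sofia: beats Hassan, Nadia, and Diego; loses to Priya → score 3.
Nadia: beats Hassan and Priya; loses to Sofia and Diego → score 2.
Diego: beats Priya and Nadia; loses to Hassan and Sofia → score 2.
Sofia has the best pairwise record.

Sofia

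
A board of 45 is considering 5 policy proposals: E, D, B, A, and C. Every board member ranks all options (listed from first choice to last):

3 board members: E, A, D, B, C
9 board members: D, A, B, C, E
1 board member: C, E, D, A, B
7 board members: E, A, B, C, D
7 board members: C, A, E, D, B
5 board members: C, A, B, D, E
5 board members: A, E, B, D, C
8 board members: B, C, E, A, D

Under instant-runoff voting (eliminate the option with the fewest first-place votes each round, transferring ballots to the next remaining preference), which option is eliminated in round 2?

B

Round 1: E 10, D 9, B 8, A 5, C 13. Eliminate A.
Round 2: E 15, D 9, B 8, C 13. Eliminate B.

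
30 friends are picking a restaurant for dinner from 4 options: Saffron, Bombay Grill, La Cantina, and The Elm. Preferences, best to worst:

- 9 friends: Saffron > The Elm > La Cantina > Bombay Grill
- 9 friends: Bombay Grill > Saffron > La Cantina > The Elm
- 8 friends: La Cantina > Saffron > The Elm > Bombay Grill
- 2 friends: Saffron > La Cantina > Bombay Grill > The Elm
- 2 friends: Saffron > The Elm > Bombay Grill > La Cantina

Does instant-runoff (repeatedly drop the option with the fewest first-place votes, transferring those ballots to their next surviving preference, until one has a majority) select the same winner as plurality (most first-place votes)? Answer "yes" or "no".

yes

Instant-runoff — R1 Saffron 13, Bombay Grill 9, La Cantina 8, The Elm 0 (The Elm out); R2 Saffron 13, Bombay Grill 9, La Cantina 8 (La Cantina out); R3 Saffron 21, Bombay Grill 9 (Saffron winner). Winner: Saffron.
Plurality — first-place votes: Saffron 13, Bombay Grill 9, La Cantina 8, The Elm 0. Winner: Saffron.
The two methods agree.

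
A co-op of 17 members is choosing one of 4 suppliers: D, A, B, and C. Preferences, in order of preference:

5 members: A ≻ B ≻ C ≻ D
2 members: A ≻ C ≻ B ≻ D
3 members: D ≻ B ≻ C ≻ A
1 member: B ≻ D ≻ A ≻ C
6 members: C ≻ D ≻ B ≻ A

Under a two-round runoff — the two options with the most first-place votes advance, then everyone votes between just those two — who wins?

Round 1 first-place votes: D 3, A 7, B 1, C 6.
A and C advance.
Runoff: A is preferred to C by 8 voters; C by 9.
C wins the runoff.

C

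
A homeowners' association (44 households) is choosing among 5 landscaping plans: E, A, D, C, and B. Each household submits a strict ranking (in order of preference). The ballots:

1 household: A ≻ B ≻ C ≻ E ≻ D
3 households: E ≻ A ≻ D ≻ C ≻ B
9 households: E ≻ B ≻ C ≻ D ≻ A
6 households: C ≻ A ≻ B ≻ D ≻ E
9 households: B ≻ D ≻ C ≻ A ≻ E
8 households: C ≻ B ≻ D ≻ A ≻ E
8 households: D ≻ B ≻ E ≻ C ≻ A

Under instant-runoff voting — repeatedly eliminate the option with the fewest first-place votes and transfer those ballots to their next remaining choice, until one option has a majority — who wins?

Round 1: E 12, A 1, D 8, C 14, B 9. Eliminate A.
Round 2: E 12, D 8, C 14, B 10. Eliminate D.
Round 3: E 12, C 14, B 18. Eliminate E.
Round 4: C 17, B 27. B has a majority.

B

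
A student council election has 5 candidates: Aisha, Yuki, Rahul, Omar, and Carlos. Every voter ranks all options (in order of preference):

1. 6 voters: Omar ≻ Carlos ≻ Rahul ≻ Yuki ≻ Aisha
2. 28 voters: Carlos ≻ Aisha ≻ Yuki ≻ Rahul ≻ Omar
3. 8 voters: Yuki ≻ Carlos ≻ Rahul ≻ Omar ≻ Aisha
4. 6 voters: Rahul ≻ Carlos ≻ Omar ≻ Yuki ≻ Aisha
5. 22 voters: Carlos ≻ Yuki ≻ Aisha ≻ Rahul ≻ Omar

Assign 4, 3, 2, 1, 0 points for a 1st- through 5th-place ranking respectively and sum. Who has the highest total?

Carlos

Aisha: 6·0 + 28·3 + 8·0 + 6·0 + 22·2 = 128
Yuki: 6·1 + 28·2 + 8·4 + 6·1 + 22·3 = 166
Rahul: 6·2 + 28·1 + 8·2 + 6·4 + 22·1 = 102
Omar: 6·4 + 28·0 + 8·1 + 6·2 + 22·0 = 44
Carlos: 6·3 + 28·4 + 8·3 + 6·3 + 22·4 = 260
Carlos has the highest Borda score (260).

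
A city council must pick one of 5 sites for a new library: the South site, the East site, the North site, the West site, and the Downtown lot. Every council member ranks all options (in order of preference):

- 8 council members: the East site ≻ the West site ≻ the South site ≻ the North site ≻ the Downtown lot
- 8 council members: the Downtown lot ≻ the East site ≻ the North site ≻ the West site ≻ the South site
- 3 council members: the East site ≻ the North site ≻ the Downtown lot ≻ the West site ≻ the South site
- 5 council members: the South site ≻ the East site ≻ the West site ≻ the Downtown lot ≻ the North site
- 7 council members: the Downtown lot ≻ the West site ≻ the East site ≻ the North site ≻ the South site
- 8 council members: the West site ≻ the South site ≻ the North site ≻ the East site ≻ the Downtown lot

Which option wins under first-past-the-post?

the Downtown lot

First-place votes: the South site 5, the East site 11, the North site 0, the West site 8, the Downtown lot 15.
the Downtown lot has the most first-place votes.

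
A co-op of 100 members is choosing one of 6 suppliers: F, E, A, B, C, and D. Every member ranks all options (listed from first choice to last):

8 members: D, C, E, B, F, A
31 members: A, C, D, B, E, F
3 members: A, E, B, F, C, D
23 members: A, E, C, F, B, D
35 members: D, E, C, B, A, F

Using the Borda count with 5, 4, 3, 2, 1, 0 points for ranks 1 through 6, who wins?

C

F: 8·1 + 31·0 + 3·2 + 23·2 + 35·0 = 60
E: 8·3 + 31·1 + 3·4 + 23·4 + 35·4 = 299
A: 8·0 + 31·5 + 3·5 + 23·5 + 35·1 = 320
B: 8·2 + 31·2 + 3·3 + 23·1 + 35·2 = 180
C: 8·4 + 31·4 + 3·1 + 23·3 + 35·3 = 333
D: 8·5 + 31·3 + 3·0 + 23·0 + 35·5 = 308
C has the highest Borda score (333).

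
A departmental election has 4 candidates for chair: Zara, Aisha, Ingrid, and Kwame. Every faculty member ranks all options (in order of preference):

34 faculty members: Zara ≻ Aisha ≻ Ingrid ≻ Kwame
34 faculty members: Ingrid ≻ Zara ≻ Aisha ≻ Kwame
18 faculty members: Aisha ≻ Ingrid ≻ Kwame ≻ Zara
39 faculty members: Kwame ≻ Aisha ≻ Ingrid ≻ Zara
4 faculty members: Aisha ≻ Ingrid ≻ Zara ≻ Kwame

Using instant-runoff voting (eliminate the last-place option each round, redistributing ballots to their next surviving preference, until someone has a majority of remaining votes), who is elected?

Round 1: Zara 34, Aisha 22, Ingrid 34, Kwame 39. Eliminate Aisha.
Round 2: Zara 34, Ingrid 56, Kwame 39. Eliminate Zara.
Round 3: Ingrid 90, Kwame 39. Ingrid has a majority.

Ingrid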